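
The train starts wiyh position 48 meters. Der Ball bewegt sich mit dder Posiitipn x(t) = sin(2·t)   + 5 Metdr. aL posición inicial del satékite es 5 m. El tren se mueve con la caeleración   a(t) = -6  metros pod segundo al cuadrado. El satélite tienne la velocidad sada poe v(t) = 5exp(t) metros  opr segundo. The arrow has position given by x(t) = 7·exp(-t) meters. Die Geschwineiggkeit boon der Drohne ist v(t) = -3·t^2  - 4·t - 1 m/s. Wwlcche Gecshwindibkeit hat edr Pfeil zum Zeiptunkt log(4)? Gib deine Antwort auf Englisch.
Starting from position x(t) = 7·exp(-t), we take 1 derivative. Taking d/dt of x(t), we find v(t) = -7·exp(-t). We have velocity v(t) = -7·exp(-t). Substituting t = log(4): v(log(4)) = -7/4.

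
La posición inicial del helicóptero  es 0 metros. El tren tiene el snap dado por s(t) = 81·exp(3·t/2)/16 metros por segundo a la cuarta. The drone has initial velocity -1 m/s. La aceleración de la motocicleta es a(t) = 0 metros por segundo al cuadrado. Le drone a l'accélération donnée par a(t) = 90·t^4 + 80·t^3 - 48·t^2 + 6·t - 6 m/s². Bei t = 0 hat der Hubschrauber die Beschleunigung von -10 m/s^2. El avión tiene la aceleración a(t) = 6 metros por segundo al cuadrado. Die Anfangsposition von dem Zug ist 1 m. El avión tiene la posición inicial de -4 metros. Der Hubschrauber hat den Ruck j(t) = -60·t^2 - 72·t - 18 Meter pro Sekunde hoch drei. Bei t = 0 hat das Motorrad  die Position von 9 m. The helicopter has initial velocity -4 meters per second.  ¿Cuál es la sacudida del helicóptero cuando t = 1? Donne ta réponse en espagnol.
De la ecuación de la sacudida j(t) = -60·t^2 - 72·t - 18, sustituimos t = 1 para obtener j = -150.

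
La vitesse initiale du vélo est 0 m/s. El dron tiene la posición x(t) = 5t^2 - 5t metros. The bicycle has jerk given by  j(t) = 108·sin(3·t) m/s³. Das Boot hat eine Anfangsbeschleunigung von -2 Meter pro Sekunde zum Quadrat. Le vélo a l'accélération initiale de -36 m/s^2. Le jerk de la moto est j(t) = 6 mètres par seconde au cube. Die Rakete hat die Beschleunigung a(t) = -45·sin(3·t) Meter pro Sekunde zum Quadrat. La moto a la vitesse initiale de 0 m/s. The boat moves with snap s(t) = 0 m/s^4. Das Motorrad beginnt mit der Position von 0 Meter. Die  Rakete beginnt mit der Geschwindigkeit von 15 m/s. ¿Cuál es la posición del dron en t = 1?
Usando x(t) = 5·t^2 - 5·t y sustituyendo t = 1, encontramos x = 0.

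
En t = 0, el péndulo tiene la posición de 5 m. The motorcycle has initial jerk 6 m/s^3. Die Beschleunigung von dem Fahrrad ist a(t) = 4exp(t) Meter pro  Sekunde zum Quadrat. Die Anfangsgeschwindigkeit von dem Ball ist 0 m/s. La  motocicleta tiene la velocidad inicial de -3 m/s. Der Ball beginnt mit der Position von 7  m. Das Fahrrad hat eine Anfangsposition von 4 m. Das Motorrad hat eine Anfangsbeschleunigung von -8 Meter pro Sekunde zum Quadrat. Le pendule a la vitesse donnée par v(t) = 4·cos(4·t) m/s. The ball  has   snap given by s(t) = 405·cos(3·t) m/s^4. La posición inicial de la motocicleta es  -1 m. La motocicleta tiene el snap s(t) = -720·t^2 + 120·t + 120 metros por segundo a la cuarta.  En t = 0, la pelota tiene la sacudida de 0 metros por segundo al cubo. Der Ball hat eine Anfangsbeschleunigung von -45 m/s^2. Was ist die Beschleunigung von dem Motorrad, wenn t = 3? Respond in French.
Nous devons trouver l'intégrale de notre équation du snap s(t) = -720·t^2 + 120·t + 120 2 fois. En intégrant le snap et en utilisant la condition initiale j(0) = 6, nous obtenons j(t) = -240·t^3 + 60·t^2 + 120·t + 6. En intégrant le jerk et en utilisant la condition initiale a(0) = -8, nous obtenons a(t) = -60·t^4 + 20·t^3 + 60·t^2 + 6·t - 8. En utilisant a(t) = -60·t^4 + 20·t^3 + 60·t^2 + 6·t - 8 et en substituant t = 3, nous trouvons a = -3770.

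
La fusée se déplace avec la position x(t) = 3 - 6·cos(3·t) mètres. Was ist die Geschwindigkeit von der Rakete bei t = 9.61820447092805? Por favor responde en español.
Partiendo de la posición x(t) = 3 - 6·cos(3·t), tomamos 1 derivada. Derivando la posición, obtenemos la velocidad: v(t) = 18·sin(3·t). Tenemos la velocidad v(t) = 18·sin(3·t). Sustituyendo t = 9.61820447092805: v(9.61820447092805) = -9.86863917925758.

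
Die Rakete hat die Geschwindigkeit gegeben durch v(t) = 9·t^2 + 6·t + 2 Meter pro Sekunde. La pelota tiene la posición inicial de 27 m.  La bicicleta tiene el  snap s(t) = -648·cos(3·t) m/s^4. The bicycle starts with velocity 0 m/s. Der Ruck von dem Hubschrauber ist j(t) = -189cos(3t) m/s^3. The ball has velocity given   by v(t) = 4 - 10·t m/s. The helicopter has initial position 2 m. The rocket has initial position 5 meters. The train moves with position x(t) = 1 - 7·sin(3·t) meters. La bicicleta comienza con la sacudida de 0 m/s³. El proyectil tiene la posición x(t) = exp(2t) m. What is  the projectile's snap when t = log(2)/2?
To solve this, we need to take 4 derivatives of our position equation x(t) = exp(2·t). The derivative of position gives velocity: v(t) = 2·exp(2·t). Differentiating velocity, we get acceleration: a(t) = 4·exp(2·t). The derivative of acceleration gives jerk: j(t) = 8·exp(2·t). Differentiating jerk, we get snap: s(t) = 16·exp(2·t). Using s(t) = 16·exp(2·t) and substituting t = log(2)/2, we find s = 32.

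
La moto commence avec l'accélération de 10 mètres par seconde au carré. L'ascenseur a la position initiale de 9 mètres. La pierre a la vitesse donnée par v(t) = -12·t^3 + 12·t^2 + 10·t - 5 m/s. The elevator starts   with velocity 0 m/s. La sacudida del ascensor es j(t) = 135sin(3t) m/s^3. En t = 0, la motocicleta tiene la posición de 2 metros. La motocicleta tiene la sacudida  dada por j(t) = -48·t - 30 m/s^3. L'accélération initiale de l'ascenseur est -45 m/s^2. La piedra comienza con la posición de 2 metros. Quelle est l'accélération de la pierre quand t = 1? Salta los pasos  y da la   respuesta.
a(1) = -2.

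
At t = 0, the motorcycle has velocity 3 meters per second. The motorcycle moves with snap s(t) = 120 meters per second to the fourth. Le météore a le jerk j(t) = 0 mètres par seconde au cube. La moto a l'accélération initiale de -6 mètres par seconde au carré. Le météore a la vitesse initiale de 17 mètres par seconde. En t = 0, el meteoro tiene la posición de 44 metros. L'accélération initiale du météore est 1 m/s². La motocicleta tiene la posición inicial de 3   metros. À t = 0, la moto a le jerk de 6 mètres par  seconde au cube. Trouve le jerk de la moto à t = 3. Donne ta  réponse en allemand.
Um dies zu lösen, müssen wir 1 Integral unserer Gleichung für den Snap s(t) = 120 finden. Durch Integration von dem Snap und Verwendung der Anfangsbedingung j(0) = 6, erhalten wir j(t) = 120·t + 6. Mit j(t) = 120·t + 6 und Einsetzen von t = 3, finden wir j = 366.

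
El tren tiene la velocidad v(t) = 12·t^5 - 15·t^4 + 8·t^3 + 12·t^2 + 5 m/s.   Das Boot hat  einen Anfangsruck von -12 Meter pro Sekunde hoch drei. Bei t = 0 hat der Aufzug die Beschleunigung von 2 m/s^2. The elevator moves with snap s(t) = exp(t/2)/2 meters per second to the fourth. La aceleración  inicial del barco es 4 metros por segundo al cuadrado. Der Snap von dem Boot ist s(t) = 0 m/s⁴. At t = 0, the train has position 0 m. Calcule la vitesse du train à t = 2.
Nous avons la vitesse v(t) = 12·t^5 - 15·t^4 + 8·t^3 + 12·t^2 + 5. En substituant t = 2: v(2) = 261.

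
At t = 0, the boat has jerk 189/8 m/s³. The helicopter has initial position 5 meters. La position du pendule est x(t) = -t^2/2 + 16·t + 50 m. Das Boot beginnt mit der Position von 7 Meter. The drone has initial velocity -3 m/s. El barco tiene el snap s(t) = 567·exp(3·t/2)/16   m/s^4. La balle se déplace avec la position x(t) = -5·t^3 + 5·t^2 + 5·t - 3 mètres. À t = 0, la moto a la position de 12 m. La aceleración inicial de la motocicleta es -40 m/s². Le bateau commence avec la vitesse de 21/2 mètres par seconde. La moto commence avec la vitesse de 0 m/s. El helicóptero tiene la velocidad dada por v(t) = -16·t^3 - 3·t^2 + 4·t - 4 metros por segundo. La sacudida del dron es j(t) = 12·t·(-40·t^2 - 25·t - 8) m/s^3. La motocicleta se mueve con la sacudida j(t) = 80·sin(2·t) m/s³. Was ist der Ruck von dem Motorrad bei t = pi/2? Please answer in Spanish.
De la ecuación de la sacudida j(t) = 80·sin(2·t), sustituimos t = pi/2 para obtener j = 0.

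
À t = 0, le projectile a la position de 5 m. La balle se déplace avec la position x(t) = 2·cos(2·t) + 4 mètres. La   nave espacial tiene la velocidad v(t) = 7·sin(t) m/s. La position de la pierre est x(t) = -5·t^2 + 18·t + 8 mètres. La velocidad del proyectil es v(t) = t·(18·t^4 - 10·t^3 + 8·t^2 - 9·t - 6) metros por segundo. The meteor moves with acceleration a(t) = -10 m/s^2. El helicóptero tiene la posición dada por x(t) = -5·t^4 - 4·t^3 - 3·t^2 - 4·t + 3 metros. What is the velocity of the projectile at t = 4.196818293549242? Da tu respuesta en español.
Tenemos la velocidad v(t) = t·(18·t^4 - 10·t^3 + 8·t^2 - 9·t - 6). Sustituyendo t = 4.196818293549242: v(4.196818293549242) = 20740.8320214831.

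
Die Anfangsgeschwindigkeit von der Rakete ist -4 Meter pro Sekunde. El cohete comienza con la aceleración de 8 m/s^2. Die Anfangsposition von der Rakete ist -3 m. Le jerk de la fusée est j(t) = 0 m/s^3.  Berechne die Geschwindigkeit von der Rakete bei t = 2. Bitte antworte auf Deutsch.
Wir müssen die Stammfunktion unserer Gleichung für den Ruck j(t) = 0 2-mal finden. Mit ∫j(t)dt und Anwendung von a(0) = 8, finden wir a(t) = 8. Mit ∫a(t)dt und Anwendung von v(0) = -4, finden wir v(t) = 8·t - 4. Wir haben die Geschwindigkeit v(t) = 8·t - 4. Durch Einsetzen von t = 2: v(2) = 12.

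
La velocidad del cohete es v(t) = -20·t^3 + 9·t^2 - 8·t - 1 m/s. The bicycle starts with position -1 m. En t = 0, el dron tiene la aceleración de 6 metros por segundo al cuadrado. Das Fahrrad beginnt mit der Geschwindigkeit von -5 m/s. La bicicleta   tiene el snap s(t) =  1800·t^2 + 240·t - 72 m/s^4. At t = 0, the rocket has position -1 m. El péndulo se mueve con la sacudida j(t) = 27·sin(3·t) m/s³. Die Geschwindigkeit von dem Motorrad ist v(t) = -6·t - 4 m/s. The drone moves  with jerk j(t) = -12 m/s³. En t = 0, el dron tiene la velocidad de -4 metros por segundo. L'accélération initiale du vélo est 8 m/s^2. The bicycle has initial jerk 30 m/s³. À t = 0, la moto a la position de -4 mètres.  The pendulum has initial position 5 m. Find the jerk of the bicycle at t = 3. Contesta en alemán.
Wir müssen das Integral unserer Gleichung für den Snap s(t) = 1800·t^2 + 240·t - 72 1-mal finden. Die Stammfunktion von dem Snap, mit j(0) = 30, ergibt den Ruck: j(t) = 600·t^3 + 120·t^2 - 72·t + 30. Aus der Gleichung für den Ruck j(t) = 600·t^3 + 120·t^2 - 72·t + 30, setzen wir t = 3 ein und erhalten j = 17094.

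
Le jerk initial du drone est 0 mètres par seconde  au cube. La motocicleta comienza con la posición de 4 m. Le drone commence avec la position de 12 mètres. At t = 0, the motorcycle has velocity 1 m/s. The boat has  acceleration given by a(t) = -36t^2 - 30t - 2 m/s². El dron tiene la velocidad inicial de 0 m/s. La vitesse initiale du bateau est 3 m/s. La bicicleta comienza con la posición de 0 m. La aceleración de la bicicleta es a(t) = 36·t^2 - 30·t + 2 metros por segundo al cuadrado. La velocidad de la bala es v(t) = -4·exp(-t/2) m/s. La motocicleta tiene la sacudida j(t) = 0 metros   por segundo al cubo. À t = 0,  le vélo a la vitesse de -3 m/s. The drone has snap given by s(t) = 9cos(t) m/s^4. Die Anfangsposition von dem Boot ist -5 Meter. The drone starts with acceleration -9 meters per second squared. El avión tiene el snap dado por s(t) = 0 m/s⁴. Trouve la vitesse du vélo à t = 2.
Pour résoudre ceci, nous devons prendre 1 primitive de notre équation de l'accélération a(t) = 36·t^2 - 30·t + 2. L'intégrale de l'accélération est la vitesse. En utilisant v(0) = -3, nous obtenons v(t) = 12·t^3 - 15·t^2 + 2·t - 3. En utilisant v(t) = 12·t^3 - 15·t^2 + 2·t - 3 et en substituant t = 2, nous trouvons v = 37.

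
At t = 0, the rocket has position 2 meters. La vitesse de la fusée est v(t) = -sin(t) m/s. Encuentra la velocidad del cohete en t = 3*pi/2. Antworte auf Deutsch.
Mit v(t) = -sin(t) und Einsetzen von t = 3*pi/2, finden wir v = 1.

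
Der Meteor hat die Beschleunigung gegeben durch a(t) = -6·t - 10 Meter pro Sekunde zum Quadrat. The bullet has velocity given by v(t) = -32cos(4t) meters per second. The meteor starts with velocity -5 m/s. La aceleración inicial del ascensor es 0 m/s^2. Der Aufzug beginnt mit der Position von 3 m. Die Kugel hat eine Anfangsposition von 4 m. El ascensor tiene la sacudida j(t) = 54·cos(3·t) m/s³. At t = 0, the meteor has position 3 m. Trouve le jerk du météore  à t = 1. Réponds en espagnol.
Partiendo de la aceleración a(t) = -6·t - 10, tomamos 1 derivada. Derivando la aceleración, obtenemos la sacudida: j(t) = -6. De la ecuación de la sacudida j(t) = -6, sustituimos t = 1 para obtener j = -6.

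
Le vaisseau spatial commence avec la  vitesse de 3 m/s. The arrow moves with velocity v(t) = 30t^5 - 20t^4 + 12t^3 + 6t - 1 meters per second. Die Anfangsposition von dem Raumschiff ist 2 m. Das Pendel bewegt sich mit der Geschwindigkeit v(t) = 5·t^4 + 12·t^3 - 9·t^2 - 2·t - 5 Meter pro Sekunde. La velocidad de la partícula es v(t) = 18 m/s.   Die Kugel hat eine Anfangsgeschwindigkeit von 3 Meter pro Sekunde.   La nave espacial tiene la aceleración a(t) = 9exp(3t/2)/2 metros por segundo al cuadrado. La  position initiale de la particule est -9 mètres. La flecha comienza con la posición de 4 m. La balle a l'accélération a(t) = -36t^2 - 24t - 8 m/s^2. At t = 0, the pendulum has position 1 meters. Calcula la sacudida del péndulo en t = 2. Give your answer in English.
To solve this, we need to take 2 derivatives of our velocity equation v(t) = 5·t^4 + 12·t^3 - 9·t^2 - 2·t - 5. Taking d/dt of v(t), we find a(t) = 20·t^3 + 36·t^2 - 18·t - 2. Differentiating acceleration, we get jerk: j(t) = 60·t^2 + 72·t - 18. We have jerk j(t) = 60·t^2 + 72·t - 18. Substituting t = 2: j(2) = 366.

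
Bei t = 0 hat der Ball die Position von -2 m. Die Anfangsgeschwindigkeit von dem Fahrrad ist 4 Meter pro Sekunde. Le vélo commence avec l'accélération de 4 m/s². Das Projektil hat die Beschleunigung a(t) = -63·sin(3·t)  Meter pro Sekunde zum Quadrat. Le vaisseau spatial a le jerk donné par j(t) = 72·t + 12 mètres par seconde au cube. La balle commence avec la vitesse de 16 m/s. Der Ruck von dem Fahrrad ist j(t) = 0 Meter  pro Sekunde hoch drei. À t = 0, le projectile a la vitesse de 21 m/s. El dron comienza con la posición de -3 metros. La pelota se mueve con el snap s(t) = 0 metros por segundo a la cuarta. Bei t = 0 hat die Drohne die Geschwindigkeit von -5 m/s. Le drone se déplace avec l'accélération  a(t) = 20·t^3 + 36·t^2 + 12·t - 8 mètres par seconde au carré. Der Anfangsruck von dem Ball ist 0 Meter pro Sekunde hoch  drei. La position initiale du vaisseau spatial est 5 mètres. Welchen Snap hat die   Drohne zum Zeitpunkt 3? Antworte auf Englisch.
Starting from acceleration a(t) = 20·t^3 + 36·t^2 + 12·t - 8, we take 2 derivatives. Taking d/dt of a(t), we find j(t) = 60·t^2 + 72·t + 12. Differentiating jerk, we get snap: s(t) = 120·t + 72. From the given snap equation s(t) = 120·t + 72, we substitute t = 3 to get s = 432.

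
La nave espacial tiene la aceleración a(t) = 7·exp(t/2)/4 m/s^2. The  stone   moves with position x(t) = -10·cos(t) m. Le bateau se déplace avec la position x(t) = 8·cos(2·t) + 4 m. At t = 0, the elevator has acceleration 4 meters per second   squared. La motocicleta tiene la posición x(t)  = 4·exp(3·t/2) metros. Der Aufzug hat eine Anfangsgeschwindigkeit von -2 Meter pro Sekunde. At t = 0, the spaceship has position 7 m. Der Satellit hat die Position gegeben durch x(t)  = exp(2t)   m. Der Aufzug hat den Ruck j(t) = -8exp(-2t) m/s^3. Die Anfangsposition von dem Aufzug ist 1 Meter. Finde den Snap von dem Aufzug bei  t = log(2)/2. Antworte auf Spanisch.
Partiendo de la sacudida j(t) = -8·exp(-2·t), tomamos 1 derivada. La derivada de la sacudida da el snap: s(t) = 16·exp(-2·t). Tenemos el snap s(t) = 16·exp(-2·t). Sustituyendo t = log(2)/2: s(log(2)/2) = 8.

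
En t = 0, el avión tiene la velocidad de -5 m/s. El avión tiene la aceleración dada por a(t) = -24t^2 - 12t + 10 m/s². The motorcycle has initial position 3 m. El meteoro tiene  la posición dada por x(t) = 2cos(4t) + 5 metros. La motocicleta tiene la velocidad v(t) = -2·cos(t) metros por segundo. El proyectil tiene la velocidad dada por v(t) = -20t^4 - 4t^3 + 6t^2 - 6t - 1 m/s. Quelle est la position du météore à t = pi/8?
Nous avons la position x(t) = 2·cos(4·t) + 5. En substituant t = pi/8: x(pi/8) = 5.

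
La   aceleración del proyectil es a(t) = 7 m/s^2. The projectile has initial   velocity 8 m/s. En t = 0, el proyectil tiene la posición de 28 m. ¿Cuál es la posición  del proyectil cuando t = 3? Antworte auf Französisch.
En partant de l'accélération a(t) = 7, nous prenons 2 intégrales. La primitive de l'accélération est la vitesse. En utilisant v(0) = 8, nous obtenons v(t) = 7·t + 8. En prenant ∫v(t)dt et en appliquant x(0) = 28, nous trouvons x(t) = 7·t^2/2 + 8·t + 28. De l'équation de la position x(t) = 7·t^2/2 + 8·t + 28, nous substituons t = 3 pour obtenir x = 167/2.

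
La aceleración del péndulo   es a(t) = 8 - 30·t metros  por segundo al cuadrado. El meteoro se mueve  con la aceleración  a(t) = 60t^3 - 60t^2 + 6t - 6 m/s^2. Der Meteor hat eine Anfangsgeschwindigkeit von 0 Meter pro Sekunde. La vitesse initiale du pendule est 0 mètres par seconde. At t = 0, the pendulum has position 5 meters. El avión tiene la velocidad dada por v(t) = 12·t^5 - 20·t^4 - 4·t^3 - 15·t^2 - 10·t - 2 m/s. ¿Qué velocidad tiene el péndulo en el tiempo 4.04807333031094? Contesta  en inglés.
To find the answer, we compute 1 integral of a(t) = 8 - 30·t. The integral of acceleration, with v(0) = 0, gives velocity: v(t) = t·(8 - 15·t). Using v(t) = t·(8 - 15·t) and substituting t = 4.04807333031094, we find v = -213.418878671133.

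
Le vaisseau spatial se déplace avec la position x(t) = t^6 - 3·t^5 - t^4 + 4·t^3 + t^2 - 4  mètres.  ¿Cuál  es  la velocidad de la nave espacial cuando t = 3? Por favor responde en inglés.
We must differentiate our position equation x(t) = t^6 - 3·t^5 - t^4 + 4·t^3 + t^2 - 4 1 time. Taking d/dt of x(t), we find v(t) = 6·t^5 - 15·t^4 - 4·t^3 + 12·t^2 + 2·t. Using v(t) = 6·t^5 - 15·t^4 - 4·t^3 + 12·t^2 + 2·t and substituting t = 3, we find v = 249.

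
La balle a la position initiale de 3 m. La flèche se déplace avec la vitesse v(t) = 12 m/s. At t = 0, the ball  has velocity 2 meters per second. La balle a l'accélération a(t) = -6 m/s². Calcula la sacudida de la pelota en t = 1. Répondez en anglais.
Starting from acceleration a(t) = -6, we take 1 derivative. Taking d/dt of a(t), we find j(t) = 0. From the given jerk equation j(t) = 0, we substitute t = 1 to get j = 0.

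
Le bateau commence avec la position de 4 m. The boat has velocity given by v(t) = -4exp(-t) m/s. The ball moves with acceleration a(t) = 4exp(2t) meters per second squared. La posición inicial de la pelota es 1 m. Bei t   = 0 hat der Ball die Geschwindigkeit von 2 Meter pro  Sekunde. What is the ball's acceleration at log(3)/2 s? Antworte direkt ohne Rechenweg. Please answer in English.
a(log(3)/2) = 12.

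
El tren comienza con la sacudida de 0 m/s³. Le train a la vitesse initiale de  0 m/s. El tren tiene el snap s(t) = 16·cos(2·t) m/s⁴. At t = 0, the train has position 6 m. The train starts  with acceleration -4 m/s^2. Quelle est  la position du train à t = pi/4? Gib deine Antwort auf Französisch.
En partant du snap s(t) = 16·cos(2·t), nous prenons 4 primitives. En prenant ∫s(t)dt et en appliquant j(0) = 0, nous trouvons j(t) = 8·sin(2·t). En prenant ∫j(t)dt et en appliquant a(0) = -4, nous trouvons a(t) = -4·cos(2·t). L'intégrale de l'accélération, avec v(0) = 0, donne la vitesse: v(t) = -2·sin(2·t). La primitive de la vitesse, avec x(0) = 6, donne la position: x(t) = cos(2·t) + 5. En utilisant x(t) = cos(2·t) + 5 et en substituant t = pi/4, nous trouvons x = 5.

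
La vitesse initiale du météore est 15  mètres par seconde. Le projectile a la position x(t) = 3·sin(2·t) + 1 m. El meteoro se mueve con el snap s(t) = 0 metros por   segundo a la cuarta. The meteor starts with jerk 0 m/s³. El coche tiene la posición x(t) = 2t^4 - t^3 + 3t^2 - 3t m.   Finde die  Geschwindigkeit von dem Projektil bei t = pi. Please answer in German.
Wir müssen unsere Gleichung für die Position x(t) = 3·sin(2·t) + 1 1-mal ableiten. Durch Ableiten von der Position erhalten wir die Geschwindigkeit: v(t) = 6·cos(2·t). Aus der Gleichung für die Geschwindigkeit v(t) = 6·cos(2·t), setzen wir t = pi ein und erhalten v = 6.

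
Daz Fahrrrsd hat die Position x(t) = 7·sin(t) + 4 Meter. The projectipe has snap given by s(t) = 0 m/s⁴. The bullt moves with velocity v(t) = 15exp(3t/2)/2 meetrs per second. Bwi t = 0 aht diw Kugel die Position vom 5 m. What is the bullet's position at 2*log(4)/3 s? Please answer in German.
Wir müssen die Stammfunktion unserer Gleichung für die Geschwindigkeit v(t) = 15·exp(3·t/2)/2 1-mal finden. Mit ∫v(t)dt und Anwendung von x(0) = 5, finden wir x(t) = 5·exp(3·t/2). Aus der Gleichung für die Position x(t) = 5·exp(3·t/2), setzen wir t = 2*log(4)/3 ein und erhalten x = 20.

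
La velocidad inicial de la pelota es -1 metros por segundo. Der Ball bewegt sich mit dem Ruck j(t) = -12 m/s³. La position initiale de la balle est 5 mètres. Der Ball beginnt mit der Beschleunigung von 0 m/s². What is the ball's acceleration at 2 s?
We must find the antiderivative of our jerk equation j(t) = -12 1 time. Finding the antiderivative of j(t) and using a(0) = 0: a(t) = -12·t. We have acceleration a(t) = -12·t. Substituting t = 2: a(2) = -24.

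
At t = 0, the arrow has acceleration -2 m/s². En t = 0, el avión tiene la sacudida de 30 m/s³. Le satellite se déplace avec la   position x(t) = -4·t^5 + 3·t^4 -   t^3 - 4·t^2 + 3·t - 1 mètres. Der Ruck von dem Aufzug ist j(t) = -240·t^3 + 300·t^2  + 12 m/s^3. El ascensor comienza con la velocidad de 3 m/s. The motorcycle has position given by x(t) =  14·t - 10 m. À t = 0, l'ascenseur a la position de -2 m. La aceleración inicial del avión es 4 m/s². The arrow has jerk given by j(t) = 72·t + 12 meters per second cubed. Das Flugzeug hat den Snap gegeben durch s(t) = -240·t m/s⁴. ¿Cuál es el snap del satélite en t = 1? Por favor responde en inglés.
To solve this, we need to take 4 derivatives of our position equation x(t) = -4·t^5 + 3·t^4 - t^3 - 4·t^2 + 3·t - 1. Differentiating position, we get velocity: v(t) = -20·t^4 + 12·t^3 - 3·t^2 - 8·t + 3. The derivative of velocity gives acceleration: a(t) = -80·t^3 + 36·t^2 - 6·t - 8. Differentiating acceleration, we get jerk: j(t) = -240·t^2 + 72·t - 6. The derivative of jerk gives snap: s(t) = 72 - 480·t. Using s(t) = 72 - 480·t and substituting t = 1, we find s = -408.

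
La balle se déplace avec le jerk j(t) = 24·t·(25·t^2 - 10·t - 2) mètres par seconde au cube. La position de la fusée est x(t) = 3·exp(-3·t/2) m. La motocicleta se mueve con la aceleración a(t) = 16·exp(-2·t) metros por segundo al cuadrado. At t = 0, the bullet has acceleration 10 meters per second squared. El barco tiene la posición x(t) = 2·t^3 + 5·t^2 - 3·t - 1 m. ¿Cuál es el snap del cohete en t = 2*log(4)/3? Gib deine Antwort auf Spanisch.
Debemos derivar nuestra ecuación de la posición x(t) = 3·exp(-3·t/2) 4 veces. Derivando la posición, obtenemos la velocidad: v(t) = -9·exp(-3·t/2)/2. Derivando la velocidad, obtenemos la aceleración: a(t) = 27·exp(-3·t/2)/4. Derivando la aceleración, obtenemos la sacudida: j(t) = -81·exp(-3·t/2)/8. Tomando d/dt de j(t), encontramos s(t) = 243·exp(-3·t/2)/16. Usando s(t) = 243·exp(-3·t/2)/16 y sustituyendo t = 2*log(4)/3, encontramos s = 243/64.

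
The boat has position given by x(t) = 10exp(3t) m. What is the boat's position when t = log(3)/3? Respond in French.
En utilisant x(t) = 10·exp(3·t) et en substituant t = log(3)/3, nous trouvons x = 30.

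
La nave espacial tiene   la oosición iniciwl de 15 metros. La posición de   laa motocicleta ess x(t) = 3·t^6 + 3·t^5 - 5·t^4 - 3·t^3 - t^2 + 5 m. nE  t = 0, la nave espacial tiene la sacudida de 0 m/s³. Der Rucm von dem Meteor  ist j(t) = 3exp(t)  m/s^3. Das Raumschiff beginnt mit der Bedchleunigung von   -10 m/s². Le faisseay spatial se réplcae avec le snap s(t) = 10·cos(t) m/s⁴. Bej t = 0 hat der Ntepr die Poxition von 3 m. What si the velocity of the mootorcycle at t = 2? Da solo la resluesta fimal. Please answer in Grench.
À t = 2, v = 616.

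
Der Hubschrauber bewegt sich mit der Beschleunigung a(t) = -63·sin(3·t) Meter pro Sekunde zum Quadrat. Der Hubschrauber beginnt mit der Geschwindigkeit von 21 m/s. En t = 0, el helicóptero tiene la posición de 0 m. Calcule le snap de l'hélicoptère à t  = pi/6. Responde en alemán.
Wir müssen unsere Gleichung für die Beschleunigung a(t) = -63·sin(3·t) 2-mal ableiten. Mit d/dt von a(t) finden wir j(t) = -189·cos(3·t). Die Ableitung von dem Ruck ergibt den Snap: s(t) = 567·sin(3·t). Mit s(t) = 567·sin(3·t) und Einsetzen von t = pi/6, finden wir s = 567.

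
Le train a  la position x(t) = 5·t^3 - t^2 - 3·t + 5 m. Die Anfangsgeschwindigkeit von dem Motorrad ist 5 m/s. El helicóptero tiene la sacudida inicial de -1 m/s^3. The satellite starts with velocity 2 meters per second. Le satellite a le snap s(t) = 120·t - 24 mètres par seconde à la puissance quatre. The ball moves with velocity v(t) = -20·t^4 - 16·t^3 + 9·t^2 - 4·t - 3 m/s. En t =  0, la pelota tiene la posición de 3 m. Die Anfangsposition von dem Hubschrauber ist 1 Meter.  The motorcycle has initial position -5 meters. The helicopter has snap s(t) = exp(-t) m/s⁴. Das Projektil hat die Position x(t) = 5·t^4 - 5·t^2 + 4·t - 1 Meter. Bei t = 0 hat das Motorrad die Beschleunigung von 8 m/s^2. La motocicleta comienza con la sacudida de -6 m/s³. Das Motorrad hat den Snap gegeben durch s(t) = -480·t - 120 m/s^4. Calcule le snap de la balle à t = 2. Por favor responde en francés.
Nous devons dériver notre équation de la vitesse v(t) = -20·t^4 - 16·t^3 + 9·t^2 - 4·t - 3 3 fois. En dérivant la vitesse, nous obtenons l'accélération: a(t) = -80·t^3 - 48·t^2 + 18·t - 4. En dérivant l'accélération, nous obtenons le jerk: j(t) = -240·t^2 - 96·t + 18. La dérivée du jerk donne le snap: s(t) = -480·t - 96. En utilisant s(t) = -480·t - 96 et en substituant t = 2, nous trouvons s = -1056.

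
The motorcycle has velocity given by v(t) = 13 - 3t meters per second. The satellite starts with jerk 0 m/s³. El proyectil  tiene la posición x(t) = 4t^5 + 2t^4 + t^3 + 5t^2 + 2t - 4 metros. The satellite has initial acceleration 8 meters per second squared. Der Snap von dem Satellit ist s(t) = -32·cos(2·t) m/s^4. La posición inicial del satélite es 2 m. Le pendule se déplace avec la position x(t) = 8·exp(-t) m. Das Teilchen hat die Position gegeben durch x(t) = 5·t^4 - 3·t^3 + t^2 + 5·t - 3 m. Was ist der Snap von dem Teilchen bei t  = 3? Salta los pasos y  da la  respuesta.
s(3) = 120.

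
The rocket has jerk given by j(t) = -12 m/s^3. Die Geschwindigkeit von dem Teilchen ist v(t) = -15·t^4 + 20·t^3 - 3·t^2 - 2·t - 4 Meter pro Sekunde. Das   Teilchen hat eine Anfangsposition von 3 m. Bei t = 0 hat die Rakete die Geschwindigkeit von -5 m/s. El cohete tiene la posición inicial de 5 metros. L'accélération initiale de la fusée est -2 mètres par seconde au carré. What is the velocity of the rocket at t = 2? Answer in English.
To solve this, we need to take 2 antiderivatives of our jerk equation j(t) = -12. The antiderivative of jerk, with a(0) = -2, gives acceleration: a(t) = -12·t - 2. The antiderivative of acceleration is velocity. Using v(0) = -5, we get v(t) = -6·t^2 - 2·t - 5. From the given velocity equation v(t) = -6·t^2 - 2·t - 5, we substitute t = 2 to get v = -33.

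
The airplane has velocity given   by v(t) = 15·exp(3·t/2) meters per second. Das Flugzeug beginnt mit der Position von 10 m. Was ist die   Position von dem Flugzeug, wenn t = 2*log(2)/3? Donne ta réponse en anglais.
Starting from velocity v(t) = 15·exp(3·t/2), we take 1 antiderivative. The antiderivative of velocity is position. Using x(0) = 10, we get x(t) = 10·exp(3·t/2). Using x(t) = 10·exp(3·t/2) and substituting t = 2*log(2)/3, we find x = 20.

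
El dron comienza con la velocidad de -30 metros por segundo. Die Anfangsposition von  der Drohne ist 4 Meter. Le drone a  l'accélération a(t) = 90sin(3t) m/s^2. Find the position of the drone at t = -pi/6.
Starting from acceleration a(t) = 90·sin(3·t), we take 2 antiderivatives. The antiderivative of acceleration is velocity. Using v(0) = -30, we get v(t) = -30·cos(3·t). The antiderivative of velocity is position. Using x(0) = 4, we get x(t) = 4 - 10·sin(3·t). Using x(t) = 4 - 10·sin(3·t) and substituting t = -pi/6, we find x = 14.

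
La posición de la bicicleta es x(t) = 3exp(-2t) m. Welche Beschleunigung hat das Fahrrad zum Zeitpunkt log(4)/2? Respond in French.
En partant de la position x(t) = 3·exp(-2·t), nous prenons 2 dérivées. En dérivant la position, nous obtenons la vitesse: v(t) = -6·exp(-2·t). En dérivant la vitesse, nous obtenons l'accélération: a(t) = 12·exp(-2·t). Nous avons l'accélération a(t) = 12·exp(-2·t). En substituant t = log(4)/2: a(log(4)/2) = 3.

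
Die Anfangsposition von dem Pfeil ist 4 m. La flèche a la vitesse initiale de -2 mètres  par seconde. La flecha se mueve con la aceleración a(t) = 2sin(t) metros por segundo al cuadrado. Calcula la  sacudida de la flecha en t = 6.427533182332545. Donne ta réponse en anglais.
Starting from acceleration a(t) = 2·sin(t), we take 1 derivative. The derivative of acceleration gives jerk: j(t) = 2·cos(t). Using j(t) = 2·cos(t) and substituting t = 6.427533182332545, we find j = 1.97919984513467.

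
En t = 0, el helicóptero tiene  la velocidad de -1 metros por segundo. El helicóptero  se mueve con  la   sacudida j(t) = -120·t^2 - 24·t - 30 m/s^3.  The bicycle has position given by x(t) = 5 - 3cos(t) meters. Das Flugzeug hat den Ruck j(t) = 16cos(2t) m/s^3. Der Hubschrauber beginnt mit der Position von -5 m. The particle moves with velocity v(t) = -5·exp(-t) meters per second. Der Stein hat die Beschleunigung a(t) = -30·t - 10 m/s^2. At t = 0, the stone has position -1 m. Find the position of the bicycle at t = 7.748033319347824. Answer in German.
Aus der Gleichung für die Position x(t) = 5 - 3·cos(t), setzen wir t = 7.748033319347824 ein und erhalten x = 4.68274935978706.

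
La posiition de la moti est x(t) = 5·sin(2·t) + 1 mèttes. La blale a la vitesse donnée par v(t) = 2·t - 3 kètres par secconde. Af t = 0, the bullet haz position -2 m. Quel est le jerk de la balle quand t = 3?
Nous devons dériver notre équation de la vitesse v(t) = 2·t - 3 2 fois. En dérivant la vitesse, nous obtenons l'accélération: a(t) = 2. En prenant d/dt de a(t), nous trouvons j(t) = 0. De l'équation du jerk j(t) = 0, nous substituons t = 3 pour obtenir j = 0.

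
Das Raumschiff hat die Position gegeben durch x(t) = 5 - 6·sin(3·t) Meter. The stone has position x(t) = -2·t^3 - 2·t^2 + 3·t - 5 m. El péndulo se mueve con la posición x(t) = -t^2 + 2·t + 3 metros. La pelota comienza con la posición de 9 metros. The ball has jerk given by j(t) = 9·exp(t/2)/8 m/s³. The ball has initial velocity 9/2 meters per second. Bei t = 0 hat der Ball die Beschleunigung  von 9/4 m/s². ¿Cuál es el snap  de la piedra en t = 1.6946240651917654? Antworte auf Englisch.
We must differentiate our position equation x(t) = -2·t^3 - 2·t^2 + 3·t - 5 4 times. Taking d/dt of x(t), we find v(t) = -6·t^2 - 4·t + 3. The derivative of velocity gives acceleration: a(t) = -12·t - 4. The derivative of acceleration gives jerk: j(t) = -12. The derivative of jerk gives snap: s(t) = 0. We have snap s(t) = 0. Substituting t = 1.6946240651917654: s(1.6946240651917654) = 0.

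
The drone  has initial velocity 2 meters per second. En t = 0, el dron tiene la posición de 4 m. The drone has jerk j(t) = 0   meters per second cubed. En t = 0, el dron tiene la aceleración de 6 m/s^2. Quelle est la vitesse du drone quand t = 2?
Nous devons trouver la primitive de notre équation du jerk j(t) = 0 2 fois. L'intégrale du jerk est l'accélération. En utilisant a(0) = 6, nous obtenons a(t) = 6. L'intégrale de l'accélération, avec v(0) = 2, donne la vitesse: v(t) = 6·t + 2. En utilisant v(t) = 6·t + 2 et en substituant t = 2, nous trouvons v = 14.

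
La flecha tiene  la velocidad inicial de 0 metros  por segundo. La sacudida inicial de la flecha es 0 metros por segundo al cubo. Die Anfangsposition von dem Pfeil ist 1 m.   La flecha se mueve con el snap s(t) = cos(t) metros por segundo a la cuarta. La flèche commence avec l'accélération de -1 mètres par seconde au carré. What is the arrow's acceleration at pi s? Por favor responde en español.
Para resolver esto, necesitamos tomar 2 antiderivadas de nuestra ecuación del snap s(t) = cos(t). Integrando el snap y usando la condición inicial j(0) = 0, obtenemos j(t) = sin(t). Integrando la sacudida y usando la condición inicial a(0) = -1, obtenemos a(t) = -cos(t). Tenemos la aceleración a(t) = -cos(t). Sustituyendo t = pi: a(pi) = 1.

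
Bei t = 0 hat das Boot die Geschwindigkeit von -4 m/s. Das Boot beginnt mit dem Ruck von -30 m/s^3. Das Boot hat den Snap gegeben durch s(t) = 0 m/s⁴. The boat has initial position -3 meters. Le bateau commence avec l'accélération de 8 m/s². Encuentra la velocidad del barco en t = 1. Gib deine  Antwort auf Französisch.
En partant du snap s(t) = 0, nous prenons 3 intégrales. En intégrant le snap et en utilisant la condition initiale j(0) = -30, nous obtenons j(t) = -30. En prenant ∫j(t)dt et en appliquant a(0) = 8, nous trouvons a(t) = 8 - 30·t. En prenant ∫a(t)dt et en appliquant v(0) = -4, nous trouvons v(t) = -15·t^2 + 8·t - 4. Nous avons la vitesse v(t) = -15·t^2 + 8·t - 4. En substituant t = 1: v(1) = -11.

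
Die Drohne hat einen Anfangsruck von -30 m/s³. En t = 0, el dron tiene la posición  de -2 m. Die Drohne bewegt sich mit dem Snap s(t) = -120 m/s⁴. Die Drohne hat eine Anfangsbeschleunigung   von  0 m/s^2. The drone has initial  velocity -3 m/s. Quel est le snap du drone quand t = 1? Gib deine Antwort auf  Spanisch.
Tenemos el snap s(t) = -120. Sustituyendo t = 1: s(1) = -120.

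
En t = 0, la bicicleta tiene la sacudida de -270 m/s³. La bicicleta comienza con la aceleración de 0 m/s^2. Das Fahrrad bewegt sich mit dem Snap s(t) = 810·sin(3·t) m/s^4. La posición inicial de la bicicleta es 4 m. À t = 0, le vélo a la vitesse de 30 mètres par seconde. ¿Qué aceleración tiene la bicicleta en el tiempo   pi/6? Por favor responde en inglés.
Starting from snap s(t) = 810·sin(3·t), we take 2 antiderivatives. The antiderivative of snap, with j(0) = -270, gives jerk: j(t) = -270·cos(3·t). The antiderivative of jerk is acceleration. Using a(0) = 0, we get a(t) = -90·sin(3·t). We have acceleration a(t) = -90·sin(3·t). Substituting t = pi/6: a(pi/6) = -90.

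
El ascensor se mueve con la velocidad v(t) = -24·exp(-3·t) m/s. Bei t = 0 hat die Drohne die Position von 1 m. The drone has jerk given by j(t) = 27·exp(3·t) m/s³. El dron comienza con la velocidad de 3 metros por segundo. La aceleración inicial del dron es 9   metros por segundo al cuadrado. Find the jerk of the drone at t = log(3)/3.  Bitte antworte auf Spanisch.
De la ecuación de la sacudida j(t) = 27·exp(3·t), sustituimos t = log(3)/3 para obtener j = 81.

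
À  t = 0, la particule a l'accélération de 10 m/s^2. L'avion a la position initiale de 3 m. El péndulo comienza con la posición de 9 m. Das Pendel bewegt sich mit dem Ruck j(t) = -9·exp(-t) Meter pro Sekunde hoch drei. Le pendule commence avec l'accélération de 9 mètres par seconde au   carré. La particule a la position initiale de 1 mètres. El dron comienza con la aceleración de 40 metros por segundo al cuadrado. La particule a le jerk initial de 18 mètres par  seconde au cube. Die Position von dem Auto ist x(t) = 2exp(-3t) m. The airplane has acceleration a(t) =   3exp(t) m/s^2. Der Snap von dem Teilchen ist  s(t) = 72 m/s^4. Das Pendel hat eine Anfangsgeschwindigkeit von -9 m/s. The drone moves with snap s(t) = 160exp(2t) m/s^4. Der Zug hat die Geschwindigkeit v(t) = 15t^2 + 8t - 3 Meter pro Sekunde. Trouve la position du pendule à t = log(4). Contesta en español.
Debemos encontrar la antiderivada de nuestra ecuación de la sacudida j(t) = -9·exp(-t) 3 veces. Integrando la sacudida y usando la condición inicial a(0) = 9, obtenemos a(t) = 9·exp(-t). Integrando la aceleración y usando la condición inicial v(0) = -9, obtenemos v(t) = -9·exp(-t). Integrando la velocidad y usando la condición inicial x(0) = 9, obtenemos x(t) = 9·exp(-t). Usando x(t) = 9·exp(-t) y sustituyendo t = log(4), encontramos x = 9/4.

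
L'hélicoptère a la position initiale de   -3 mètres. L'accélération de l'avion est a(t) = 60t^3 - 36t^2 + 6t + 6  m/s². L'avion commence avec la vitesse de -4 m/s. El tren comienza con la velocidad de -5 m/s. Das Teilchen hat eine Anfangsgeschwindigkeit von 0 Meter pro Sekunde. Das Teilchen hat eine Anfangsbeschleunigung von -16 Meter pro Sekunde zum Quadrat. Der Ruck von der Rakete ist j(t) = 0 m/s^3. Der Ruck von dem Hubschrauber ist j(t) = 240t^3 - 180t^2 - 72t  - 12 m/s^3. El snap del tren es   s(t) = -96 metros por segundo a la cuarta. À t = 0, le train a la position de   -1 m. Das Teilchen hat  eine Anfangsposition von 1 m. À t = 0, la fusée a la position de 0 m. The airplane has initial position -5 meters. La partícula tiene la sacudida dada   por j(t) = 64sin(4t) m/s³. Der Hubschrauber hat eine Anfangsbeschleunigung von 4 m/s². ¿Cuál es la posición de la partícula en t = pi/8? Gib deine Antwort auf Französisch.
Nous devons trouver la primitive de notre équation du jerk j(t) = 64·sin(4·t) 3 fois. En prenant ∫j(t)dt et en appliquant a(0) = -16, nous trouvons a(t) = -16·cos(4·t). En prenant ∫a(t)dt et en appliquant v(0) = 0, nous trouvons v(t) = -4·sin(4·t). En prenant ∫v(t)dt et en appliquant x(0) = 1, nous trouvons x(t) = cos(4·t). En utilisant x(t) = cos(4·t) et en substituant t = pi/8, nous trouvons x = 0.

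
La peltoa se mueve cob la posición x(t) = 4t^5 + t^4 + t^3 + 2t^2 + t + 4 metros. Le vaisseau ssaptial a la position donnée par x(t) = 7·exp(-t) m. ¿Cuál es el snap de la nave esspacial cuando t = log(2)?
Partiendo de la posición x(t) = 7·exp(-t), tomamos 4 derivadas. Derivando la posición, obtenemos la velocidad: v(t) = -7·exp(-t). La derivada de la velocidad da la aceleración: a(t) = 7·exp(-t). Derivando la aceleración, obtenemos la sacudida: j(t) = -7·exp(-t). La derivada de la sacudida da el snap: s(t) = 7·exp(-t). De la ecuación del snap s(t) = 7·exp(-t), sustituimos t = log(2) para obtener s = 7/2.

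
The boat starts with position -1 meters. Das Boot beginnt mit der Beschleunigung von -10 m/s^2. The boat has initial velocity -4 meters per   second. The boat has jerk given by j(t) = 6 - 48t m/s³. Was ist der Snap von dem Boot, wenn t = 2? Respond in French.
En partant du jerk j(t) = 6 - 48·t, nous prenons 1 dérivée. En dérivant le jerk, nous obtenons le snap: s(t) = -48. En utilisant s(t) = -48 et en substituant t = 2, nous trouvons s = -48.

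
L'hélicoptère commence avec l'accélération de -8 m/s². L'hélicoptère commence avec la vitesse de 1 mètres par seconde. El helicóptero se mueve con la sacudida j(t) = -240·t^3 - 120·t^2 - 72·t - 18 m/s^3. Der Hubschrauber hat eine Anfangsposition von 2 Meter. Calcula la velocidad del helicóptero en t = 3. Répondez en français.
Pour résoudre ceci, nous devons prendre 2 primitives de notre équation du jerk j(t) = -240·t^3 - 120·t^2 - 72·t - 18. L'intégrale du jerk, avec a(0) = -8, donne l'accélération: a(t) = -60·t^4 - 40·t^3 - 36·t^2 - 18·t - 8. En prenant ∫a(t)dt et en appliquant v(0) = 1, nous trouvons v(t) = -12·t^5 - 10·t^4 - 12·t^3 - 9·t^2 - 8·t + 1. En utilisant v(t) = -12·t^5 - 10·t^4 - 12·t^3 - 9·t^2 - 8·t + 1 et en substituant t = 3, nous trouvons v = -4154.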